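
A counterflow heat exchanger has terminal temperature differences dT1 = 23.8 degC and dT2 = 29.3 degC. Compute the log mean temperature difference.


LMTD = (dT1 - dT2) / ln(dT1/dT2)
= (23.8 - 29.3) / ln(23.8 / 29.3) = -5.5 / -0.207902 = 26.45

26.45 degC


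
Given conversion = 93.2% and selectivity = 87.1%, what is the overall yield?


Overall yield = conversion (%) * selectivity (%) / 100
Conversion = 93.2%, Selectivity = 87.1%
Y = 93.2 * 87.1 / 100
= 81.1772 %

81.1772 %


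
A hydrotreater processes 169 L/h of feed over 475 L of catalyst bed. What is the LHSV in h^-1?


LHSV = volumetric feed rate / catalyst volume
= 169 L/h / 475 L
= 0.3558 h^-1

0.3558 h^-1


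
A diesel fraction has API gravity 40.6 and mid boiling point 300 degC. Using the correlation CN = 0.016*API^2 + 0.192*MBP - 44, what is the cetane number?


CN = 0.016 * 40.6^2 + 0.192 * 300 - 44
CN = 26.37376 + 57.6 - 44 = 39.97376

39.97376


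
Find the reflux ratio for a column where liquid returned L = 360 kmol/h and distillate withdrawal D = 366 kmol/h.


Reflux ratio definition: R = L / D (liquid returned / distillate withdrawn)
L = 360 kmol/h, D = 366 kmol/h
R = 360 / 366 = 0.9836

0.9836


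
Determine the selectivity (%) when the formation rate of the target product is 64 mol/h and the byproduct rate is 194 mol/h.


Selectivity = desired / (desired + undesired) * 100
Total products = 64 + 194 = 258 mol/h
S = 64 / 258 * 100
= 0.2481 * 100
= 24.81 %

24.81 %


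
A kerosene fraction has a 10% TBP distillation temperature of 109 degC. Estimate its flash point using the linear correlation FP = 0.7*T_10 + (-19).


FP = 0.7 * 109 + (-19) = 57.3

57.3 degC


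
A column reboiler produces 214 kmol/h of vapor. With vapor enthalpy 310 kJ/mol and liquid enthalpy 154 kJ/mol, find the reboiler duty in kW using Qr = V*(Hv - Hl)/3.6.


Qr = 214 * (310 - 154) / 3.6 = 214 * 156 / 3.6 = 9273

9273 kW


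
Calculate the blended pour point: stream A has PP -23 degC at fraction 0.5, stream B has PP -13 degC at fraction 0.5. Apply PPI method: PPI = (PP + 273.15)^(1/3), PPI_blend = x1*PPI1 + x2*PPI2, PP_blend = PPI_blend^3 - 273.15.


PPI_1 = (-23 + 273.15)^(1/3) = 6.300865
PPI_2 = (-13 + 273.15)^(1/3) = 6.383731
PPI_blend = 0.5 * 6.300865 + 0.5 * 6.383731 = 6.342298
PP_blend = 6.342298^3 - 273.15 = 255.1173 - 273.15 = -18.03

-18.03 degC


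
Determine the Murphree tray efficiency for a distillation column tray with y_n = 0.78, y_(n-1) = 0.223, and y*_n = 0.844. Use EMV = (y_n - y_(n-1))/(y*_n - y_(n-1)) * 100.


Murphree vapor efficiency: EMV = (y_n - y_(n-1)) / (y*_n - y_(n-1)) * 100
EMV = (0.78 - 0.223) / (0.844 - 0.223) * 100 = 0.557 / 0.621 * 100 = 89.69

89.69 %


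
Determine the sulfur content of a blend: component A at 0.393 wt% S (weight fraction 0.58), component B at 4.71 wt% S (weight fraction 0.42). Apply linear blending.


Linear sulfur blending: S_blend = x1*S1 + x2*S2
Contribution 1: 0.58 * 0.393 = 0.22794 wt%
Contribution 2: 0.42 * 4.71 = 1.9782 wt%
S_blend = 0.22794 + 1.9782 = 2.20614

2.20614 wt%


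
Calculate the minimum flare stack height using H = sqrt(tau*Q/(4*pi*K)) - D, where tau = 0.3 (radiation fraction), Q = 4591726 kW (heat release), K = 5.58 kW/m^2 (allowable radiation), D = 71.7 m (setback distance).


tau*Q/(4*pi*K) = 0.3 * 4591726 / (4 * pi * 5.58) = 19645.1
sqrt(19645.1) = 140.161
H = 140.161 - 71.7 = 68.46

68.46 m


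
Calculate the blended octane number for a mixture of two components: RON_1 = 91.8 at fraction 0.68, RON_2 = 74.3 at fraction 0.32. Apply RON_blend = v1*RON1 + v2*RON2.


Linear blending: RON_blend = sum(vi * RONi)
Contribution 1: 0.68 * 91.8 = 62.424
Contribution 2: 0.32 * 74.3 = 23.776
RON_blend = 62.424 + 23.776 = 86.2

86.2


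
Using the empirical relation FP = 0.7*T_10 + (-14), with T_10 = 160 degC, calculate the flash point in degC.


FP = 0.7 * 160 + (-14) = 98

98 degC


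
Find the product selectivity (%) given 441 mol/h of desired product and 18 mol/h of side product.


Selectivity = desired / (desired + undesired) * 100
Total products = 441 + 18 = 459 mol/h
S = 441 / 459 * 100
= 0.9608 * 100
= 96.08 %

96.08 %


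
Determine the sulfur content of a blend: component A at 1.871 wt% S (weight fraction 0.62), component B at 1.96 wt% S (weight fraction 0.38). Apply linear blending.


Linear sulfur blending: S_blend = x1*S1 + x2*S2
Contribution 1: 0.62 * 1.871 = 1.16002 wt%
Contribution 2: 0.38 * 1.96 = 0.7448 wt%
S_blend = 1.16002 + 0.7448 = 1.90482

1.90482 wt%


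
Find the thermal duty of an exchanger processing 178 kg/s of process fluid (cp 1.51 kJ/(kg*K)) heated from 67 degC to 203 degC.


Q = m_dot * cp * delta_T
delta_T = 203 - 67 = 136 K
Q = 178 * 1.51 * 136
= 268.78 * 136
= 36554.08 kW

36554.08 kW


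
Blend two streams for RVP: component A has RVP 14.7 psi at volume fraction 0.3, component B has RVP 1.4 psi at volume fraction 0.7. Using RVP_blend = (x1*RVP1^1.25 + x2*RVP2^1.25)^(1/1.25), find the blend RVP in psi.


Chevron index: RVP_blend = (sum xi*RVPi^1.25)^(1/1.25)
RVP^1.25 terms: 0.3 * 14.7^1.25 + 0.7 * 1.4^1.25 = 9.70111
RVP_blend = 9.70111^(1/1.25) = 6.158

6.158 psi


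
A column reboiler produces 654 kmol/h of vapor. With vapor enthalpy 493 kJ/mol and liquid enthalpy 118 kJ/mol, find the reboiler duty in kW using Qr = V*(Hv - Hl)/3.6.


Qr = 654 * (493 - 118) / 3.6 = 654 * 375 / 3.6 = 68120

68120 kW


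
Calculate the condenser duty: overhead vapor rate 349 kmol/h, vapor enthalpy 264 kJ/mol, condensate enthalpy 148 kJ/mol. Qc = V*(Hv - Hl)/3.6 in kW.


Qc = 349 * (264 - 148) / 3.6 = 349 * 116 / 3.6 = 11250

11250 kW


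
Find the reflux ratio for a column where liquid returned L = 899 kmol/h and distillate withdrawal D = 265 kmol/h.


Reflux ratio definition: R = L / D (liquid returned / distillate withdrawn)
L = 899 kmol/h, D = 265 kmol/h
R = 899 / 265 = 3.392

3.392


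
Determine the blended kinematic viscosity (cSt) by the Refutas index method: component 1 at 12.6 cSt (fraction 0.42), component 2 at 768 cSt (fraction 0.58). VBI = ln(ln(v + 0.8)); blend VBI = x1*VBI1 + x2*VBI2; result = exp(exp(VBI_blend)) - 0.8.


Refutas method: VBN_i = 14.534*ln(ln(visc_i + 0.8)) + 10.975, blended linearly by mass fraction; since VBN is linear in VBI_i = ln(ln(visc_i + 0.8)) and the fractions sum to 1, blend VBI directly: visc = exp(exp(VBI_blend)) - 0.8
VBI_1 = ln(ln(12.6 + 0.8)) = 0.953685
VBI_2 = ln(ln(768 + 0.8)) = 1.89384
VBI_blend = 0.42 * 0.953685 + 0.58 * 1.89384 = 1.49897
visc_blend = exp(exp(1.49897)) - 0.8 = 87.18

87.18 cSt


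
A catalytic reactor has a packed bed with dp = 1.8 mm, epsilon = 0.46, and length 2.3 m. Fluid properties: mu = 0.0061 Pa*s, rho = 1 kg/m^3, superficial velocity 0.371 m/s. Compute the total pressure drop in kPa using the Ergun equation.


dp = 1.8 mm = 0.0018 m
Viscous term = 150*0.0061*0.371*(1-0.46)^2 / (0.0018^2*0.46^3) = 313880
Inertial term = 1.75*1*0.371^2*(1-0.46) / (0.0018*0.46^3) = 742.393
dP/L = 313880 + 742.393 = 314622 Pa/m
dP = 314622 * 2.3 / 1000 = 723.6 kPa

723.6 kPa


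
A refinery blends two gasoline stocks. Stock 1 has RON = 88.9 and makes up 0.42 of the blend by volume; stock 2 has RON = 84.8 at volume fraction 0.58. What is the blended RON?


Linear blending: RON_blend = sum(vi * RONi)
Contribution 1: 0.42 * 88.9 = 37.338
Contribution 2: 0.58 * 84.8 = 49.184
RON_blend = 37.338 + 49.184 = 86.522

86.522


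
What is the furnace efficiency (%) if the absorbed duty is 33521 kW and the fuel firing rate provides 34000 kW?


Furnace efficiency = Q_absorbed / Q_fuel * 100
= 33521 / 34000 * 100 = 98.59

98.59 %


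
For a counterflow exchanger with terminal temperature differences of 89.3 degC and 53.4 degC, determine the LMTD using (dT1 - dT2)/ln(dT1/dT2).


LMTD = (dT1 - dT2) / ln(dT1/dT2)
= (89.3 - 53.4) / ln(89.3 / 53.4) = 35.9 / 0.514191 = 69.82

69.82 degC


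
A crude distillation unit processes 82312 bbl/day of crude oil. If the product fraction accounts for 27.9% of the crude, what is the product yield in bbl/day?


Crude throughput = 82312 bbl/day
Fraction yield = 27.9%
yield = throughput * fraction / 100
yield = 82312 * 27.9 / 100 = 22965.048

22965.048 bbl/day


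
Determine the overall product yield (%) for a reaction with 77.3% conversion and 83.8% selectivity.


Overall yield = conversion (%) * selectivity (%) / 100
Conversion = 77.3%, Selectivity = 83.8%
Y = 77.3 * 83.8 / 100
= 64.7774 %

64.7774 %


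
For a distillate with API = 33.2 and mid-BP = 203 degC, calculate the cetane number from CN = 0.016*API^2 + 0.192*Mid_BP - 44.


CN = 0.016 * 33.2^2 + 0.192 * 203 - 44
CN = 17.63584 + 38.976 - 44 = 12.61184

12.61184


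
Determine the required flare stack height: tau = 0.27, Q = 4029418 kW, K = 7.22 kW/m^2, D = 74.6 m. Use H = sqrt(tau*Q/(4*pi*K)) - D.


tau*Q/(4*pi*K) = 0.27 * 4029418 / (4 * pi * 7.22) = 11991.1
sqrt(11991.1) = 109.504
H = 109.504 - 74.6 = 34.90

34.90 m


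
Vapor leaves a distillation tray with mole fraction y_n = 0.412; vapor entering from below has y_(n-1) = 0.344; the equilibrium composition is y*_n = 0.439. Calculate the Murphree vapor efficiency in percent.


Murphree vapor efficiency: EMV = (y_n - y_(n-1)) / (y*_n - y_(n-1)) * 100
EMV = (0.412 - 0.344) / (0.439 - 0.344) * 100 = 0.068 / 0.095 * 100 = 71.58

71.58 %


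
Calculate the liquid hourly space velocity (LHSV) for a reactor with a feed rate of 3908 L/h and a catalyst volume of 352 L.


LHSV = volumetric feed rate / catalyst volume
= 3908 L/h / 352 L
= 11.10 h^-1

11.10 h^-1


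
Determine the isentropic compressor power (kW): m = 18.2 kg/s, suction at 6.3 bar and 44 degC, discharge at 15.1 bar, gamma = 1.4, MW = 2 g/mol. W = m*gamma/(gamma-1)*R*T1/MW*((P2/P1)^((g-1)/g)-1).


Isentropic work: W = m*(gamma/(gamma-1))*(R*T1/MW)*((P2/P1)^((gamma-1)/gamma) - 1)
T1 = 44 + 273.15 = 317.15 K
Pressure ratio = 15.1 / 6.3 = 2.39683
Exponent = (1.4 - 1)/1.4 = 0.285714
(P2/P1)^exp - 1 = 2.39683^0.285714 - 1 = 0.283712
W = 18.2 * 1.4 / 0.4 * 8.314 * 317.15 / 2 * 0.283712 = 23830

23830 kW


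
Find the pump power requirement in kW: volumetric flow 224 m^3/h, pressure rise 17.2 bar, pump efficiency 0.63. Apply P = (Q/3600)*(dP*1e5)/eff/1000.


Q = 224 / 3600 = 0.0622222 m^3/s
P = 0.0622222 * (17.2 * 1e5) / 0.63 / 1000 = 169.9

169.9 kW


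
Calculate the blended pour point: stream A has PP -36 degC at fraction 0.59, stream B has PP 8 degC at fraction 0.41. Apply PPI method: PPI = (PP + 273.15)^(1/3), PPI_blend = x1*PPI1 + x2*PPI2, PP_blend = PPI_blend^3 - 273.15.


PPI_1 = (-36 + 273.15)^(1/3) = 6.189768
PPI_2 = (8 + 273.15)^(1/3) = 6.551077
PPI_blend = 0.59 * 6.189768 + 0.41 * 6.551077 = 6.337905
PP_blend = 6.337905^3 - 273.15 = 254.5876 - 273.15 = -18.56

-18.56 degC


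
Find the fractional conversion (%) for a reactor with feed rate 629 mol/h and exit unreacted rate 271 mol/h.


X = (F_in - F_out) / F_in * 100
Moles reacted = 629 - 271 = 358
X = 358 / 629 * 100
= 0.5692 * 100
= 56.92 %

56.92 %


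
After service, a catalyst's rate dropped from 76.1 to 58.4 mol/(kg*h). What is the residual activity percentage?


Activity (%) = (rate_used / rate_fresh) * 100
rate_used = 58.4, rate_fresh = 76.1
= (58.4 / 76.1) * 100
= 0.7674 * 100 = 76.74

76.74 %


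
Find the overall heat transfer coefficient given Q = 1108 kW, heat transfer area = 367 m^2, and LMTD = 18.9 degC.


From Q = U*A*LMTD, U = Q / (A * LMTD)
U = 1108 / (367 * 18.9) = 1108 / 6936.3 = 0.1597

0.1597 kW/(m^2*K)


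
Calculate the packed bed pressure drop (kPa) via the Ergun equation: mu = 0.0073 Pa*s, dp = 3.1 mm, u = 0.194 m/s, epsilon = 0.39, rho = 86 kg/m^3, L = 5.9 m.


dp = 3.1 mm = 0.0031 m
Viscous term = 150*0.0073*0.194*(1-0.39)^2 / (0.0031^2*0.39^3) = 138662
Inertial term = 1.75*86*0.194^2*(1-0.39) / (0.0031*0.39^3) = 18789.5
dP/L = 138662 + 18789.5 = 157452 Pa/m
dP = 157452 * 5.9 / 1000 = 929.0 kPa

929.0 kPa


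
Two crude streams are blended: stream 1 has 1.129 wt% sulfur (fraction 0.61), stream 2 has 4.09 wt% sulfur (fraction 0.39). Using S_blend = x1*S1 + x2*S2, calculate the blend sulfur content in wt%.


Linear sulfur blending: S_blend = x1*S1 + x2*S2
Contribution 1: 0.61 * 1.129 = 0.68869 wt%
Contribution 2: 0.39 * 4.09 = 1.5951 wt%
S_blend = 0.68869 + 1.5951 = 2.28379

2.28379 wt%


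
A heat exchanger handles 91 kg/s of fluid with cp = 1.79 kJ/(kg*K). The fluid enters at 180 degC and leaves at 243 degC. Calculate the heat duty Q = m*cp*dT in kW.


Q = m_dot * cp * delta_T
delta_T = 243 - 180 = 63 K
Q = 91 * 1.79 * 63
= 162.89 * 63
= 10262.07 kW

10262.07 kW


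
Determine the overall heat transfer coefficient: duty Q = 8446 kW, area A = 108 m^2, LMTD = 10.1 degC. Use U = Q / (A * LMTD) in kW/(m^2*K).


From Q = U*A*LMTD, U = Q / (A * LMTD)
U = 8446 / (108 * 10.1) = 8446 / 1090.8 = 7.743

7.743 kW/(m^2*K)


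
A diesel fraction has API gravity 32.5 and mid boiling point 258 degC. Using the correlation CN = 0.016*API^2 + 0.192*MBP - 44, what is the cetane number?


CN = 0.016 * 32.5^2 + 0.192 * 258 - 44
CN = 16.9 + 49.536 - 44 = 22.436

22.436


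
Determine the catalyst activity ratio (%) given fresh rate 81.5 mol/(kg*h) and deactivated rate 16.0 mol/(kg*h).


Activity (%) = (rate_used / rate_fresh) * 100
rate_used = 16.0, rate_fresh = 81.5
= (16.0 / 81.5) * 100
= 0.1963 * 100 = 19.63

19.63 %


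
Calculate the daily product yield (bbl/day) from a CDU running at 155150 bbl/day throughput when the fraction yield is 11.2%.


Crude throughput = 155150 bbl/day
Fraction yield = 11.2%
yield = throughput * fraction / 100
yield = 155150 * 11.2 / 100 = 17376.8

17376.8 bbl/day


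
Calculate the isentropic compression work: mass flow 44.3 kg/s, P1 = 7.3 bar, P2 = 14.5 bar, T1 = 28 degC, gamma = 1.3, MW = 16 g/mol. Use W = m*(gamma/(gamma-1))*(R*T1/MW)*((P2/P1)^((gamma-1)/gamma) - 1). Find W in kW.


Isentropic work: W = m*(gamma/(gamma-1))*(R*T1/MW)*((P2/P1)^((gamma-1)/gamma) - 1)
T1 = 28 + 273.15 = 301.15 K
Pressure ratio = 14.5 / 7.3 = 1.9863
Exponent = (1.3 - 1)/1.3 = 0.230769
(P2/P1)^exp - 1 = 1.9863^0.230769 - 1 = 0.1716
W = 44.3 * 1.3 / 0.3 * 8.314 * 301.15 / 16 * 0.1716 = 5155

5155 kW


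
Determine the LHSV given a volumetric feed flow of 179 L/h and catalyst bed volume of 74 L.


LHSV = volumetric feed rate / catalyst volume
= 179 L/h / 74 L
= 2.419 h^-1

2.419 h^-1


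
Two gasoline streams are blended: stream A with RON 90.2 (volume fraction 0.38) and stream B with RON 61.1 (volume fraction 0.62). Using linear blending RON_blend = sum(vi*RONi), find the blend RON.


Linear blending: RON_blend = sum(vi * RONi)
Contribution 1: 0.38 * 90.2 = 34.276
Contribution 2: 0.62 * 61.1 = 37.882
RON_blend = 34.276 + 37.882 = 72.158

72.158


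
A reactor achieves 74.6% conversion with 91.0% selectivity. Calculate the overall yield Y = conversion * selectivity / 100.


Overall yield = conversion (%) * selectivity (%) / 100
Conversion = 74.6%, Selectivity = 91.0%
Y = 74.6 * 91.0 / 100
= 67.886 %

67.886 %


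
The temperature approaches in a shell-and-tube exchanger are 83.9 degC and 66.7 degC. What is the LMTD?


LMTD = (dT1 - dT2) / ln(dT1/dT2)
= (83.9 - 66.7) / ln(83.9 / 66.7) = 17.2 / 0.229421 = 74.97

74.97 degC


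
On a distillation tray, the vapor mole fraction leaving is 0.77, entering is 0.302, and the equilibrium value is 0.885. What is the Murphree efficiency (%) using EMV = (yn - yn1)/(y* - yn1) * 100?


Murphree vapor efficiency: EMV = (y_n - y_(n-1)) / (y*_n - y_(n-1)) * 100
EMV = (0.77 - 0.302) / (0.885 - 0.302) * 100 = 0.468 / 0.583 * 100 = 80.27

80.27 %


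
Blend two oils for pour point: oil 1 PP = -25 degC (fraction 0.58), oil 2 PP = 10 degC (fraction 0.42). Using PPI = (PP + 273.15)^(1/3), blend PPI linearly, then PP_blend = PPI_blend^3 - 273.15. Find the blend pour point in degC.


PPI_1 = (-25 + 273.15)^(1/3) = 6.284028
PPI_2 = (10 + 273.15)^(1/3) = 6.566574
PPI_blend = 0.58 * 6.284028 + 0.42 * 6.566574 = 6.402697
PP_blend = 6.402697^3 - 273.15 = 262.4755 - 273.15 = -10.67

-10.67 degC


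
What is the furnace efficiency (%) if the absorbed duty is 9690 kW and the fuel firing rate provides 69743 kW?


Furnace efficiency = Q_absorbed / Q_fuel * 100
= 9690 / 69743 * 100 = 13.89

13.89 %


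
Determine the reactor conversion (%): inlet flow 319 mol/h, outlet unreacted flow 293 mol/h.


X = (F_in - F_out) / F_in * 100
Moles reacted = 319 - 293 = 26
X = 26 / 319 * 100
= 0.08150 * 100
= 8.150 %

8.150 %


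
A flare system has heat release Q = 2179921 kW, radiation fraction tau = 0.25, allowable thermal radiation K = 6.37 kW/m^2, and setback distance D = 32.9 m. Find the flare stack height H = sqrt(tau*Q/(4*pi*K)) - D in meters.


tau*Q/(4*pi*K) = 0.25 * 2179921 / (4 * pi * 6.37) = 6808.19
sqrt(6808.19) = 82.5118
H = 82.5118 - 32.9 = 49.61

49.61 m


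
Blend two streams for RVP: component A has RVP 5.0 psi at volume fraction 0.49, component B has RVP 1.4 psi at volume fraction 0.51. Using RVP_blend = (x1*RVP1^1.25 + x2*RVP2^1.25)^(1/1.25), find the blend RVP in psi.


Chevron index: RVP_blend = (sum xi*RVPi^1.25)^(1/1.25)
RVP^1.25 terms: 0.49 * 5.0^1.25 + 0.51 * 1.4^1.25 = 4.44026
RVP_blend = 4.44026^(1/1.25) = 3.296

3.296 psi


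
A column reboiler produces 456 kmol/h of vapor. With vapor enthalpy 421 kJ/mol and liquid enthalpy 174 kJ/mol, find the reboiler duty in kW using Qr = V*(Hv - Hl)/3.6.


Qr = 456 * (421 - 174) / 3.6 = 456 * 247 / 3.6 = 31290

31290 kW


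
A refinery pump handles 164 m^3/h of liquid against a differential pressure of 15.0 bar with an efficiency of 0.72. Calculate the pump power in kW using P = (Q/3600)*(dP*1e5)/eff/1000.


Q = 164 / 3600 = 0.0455556 m^3/s
P = 0.0455556 * (15.0 * 1e5) / 0.72 / 1000 = 94.91

94.91 kW


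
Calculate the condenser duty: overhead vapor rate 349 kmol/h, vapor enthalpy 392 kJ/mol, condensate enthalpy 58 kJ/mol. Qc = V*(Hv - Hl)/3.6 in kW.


Qc = 349 * (392 - 58) / 3.6 = 349 * 334 / 3.6 = 32380

32380 kW


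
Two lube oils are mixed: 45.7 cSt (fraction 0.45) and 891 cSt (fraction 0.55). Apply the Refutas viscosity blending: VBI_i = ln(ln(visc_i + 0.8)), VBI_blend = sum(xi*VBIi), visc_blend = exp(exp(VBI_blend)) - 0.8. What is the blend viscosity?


Refutas method: VBN_i = 14.534*ln(ln(visc_i + 0.8)) + 10.975, blended linearly by mass fraction; since VBN is linear in VBI_i = ln(ln(visc_i + 0.8)) and the fractions sum to 1, blend VBI directly: visc = exp(exp(VBI_blend)) - 0.8
VBI_1 = ln(ln(45.7 + 0.8)) = 1.34533
VBI_2 = ln(ln(891 + 0.8)) = 1.91593
VBI_blend = 0.45 * 1.34533 + 0.55 * 1.91593 = 1.65916
visc_blend = exp(exp(1.65916)) - 0.8 = 190.7

190.7 cSt


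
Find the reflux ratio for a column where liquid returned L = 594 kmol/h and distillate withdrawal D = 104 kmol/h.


Reflux ratio definition: R = L / D (liquid returned / distillate withdrawn)
L = 594 kmol/h, D = 104 kmol/h
R = 594 / 104 = 5.712

5.712


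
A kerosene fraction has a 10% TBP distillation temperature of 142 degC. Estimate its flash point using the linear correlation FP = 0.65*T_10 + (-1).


FP = 0.65 * 142 + (-1) = 91.3

91.3 degC


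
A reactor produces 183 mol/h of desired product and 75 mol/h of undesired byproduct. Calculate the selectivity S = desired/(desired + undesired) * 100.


Selectivity = desired / (desired + undesired) * 100
Total products = 183 + 75 = 258 mol/h
S = 183 / 258 * 100
= 0.7093 * 100
= 70.93 %

70.93 %


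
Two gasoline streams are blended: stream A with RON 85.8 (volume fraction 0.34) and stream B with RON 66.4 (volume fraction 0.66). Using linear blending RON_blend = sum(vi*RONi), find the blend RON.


Linear blending: RON_blend = sum(vi * RONi)
Contribution 1: 0.34 * 85.8 = 29.172
Contribution 2: 0.66 * 66.4 = 43.824
RON_blend = 29.172 + 43.824 = 72.996

72.996


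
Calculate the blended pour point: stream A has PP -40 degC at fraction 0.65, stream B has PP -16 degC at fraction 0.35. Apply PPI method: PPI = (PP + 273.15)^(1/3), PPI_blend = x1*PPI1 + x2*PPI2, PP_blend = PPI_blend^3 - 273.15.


PPI_1 = (-40 + 273.15)^(1/3) = 6.15477
PPI_2 = (-16 + 273.15)^(1/3) = 6.359098
PPI_blend = 0.65 * 6.15477 + 0.35 * 6.359098 = 6.226285
PP_blend = 6.226285^3 - 273.15 = 241.3721 - 273.15 = -31.78

-31.78 degC


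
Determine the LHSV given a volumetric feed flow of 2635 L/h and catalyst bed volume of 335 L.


LHSV = volumetric feed rate / catalyst volume
= 2635 L/h / 335 L
= 7.866 h^-1

7.866 h^-1


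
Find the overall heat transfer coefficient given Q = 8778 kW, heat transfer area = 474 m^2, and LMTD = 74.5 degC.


From Q = U*A*LMTD, U = Q / (A * LMTD)
U = 8778 / (474 * 74.5) = 8778 / 35313 = 0.2486

0.2486 kW/(m^2*K)


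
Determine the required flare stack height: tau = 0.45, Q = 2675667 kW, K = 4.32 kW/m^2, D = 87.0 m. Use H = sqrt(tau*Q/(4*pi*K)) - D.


tau*Q/(4*pi*K) = 0.45 * 2675667 / (4 * pi * 4.32) = 22179.5
sqrt(22179.5) = 148.928
H = 148.928 - 87.0 = 61.93

61.93 m


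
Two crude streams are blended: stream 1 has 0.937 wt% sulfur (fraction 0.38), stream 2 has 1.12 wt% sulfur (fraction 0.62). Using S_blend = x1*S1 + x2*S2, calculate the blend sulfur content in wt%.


Linear sulfur blending: S_blend = x1*S1 + x2*S2
Contribution 1: 0.38 * 0.937 = 0.35606 wt%
Contribution 2: 0.62 * 1.12 = 0.6944 wt%
S_blend = 0.35606 + 0.6944 = 1.05046

1.05046 wt%


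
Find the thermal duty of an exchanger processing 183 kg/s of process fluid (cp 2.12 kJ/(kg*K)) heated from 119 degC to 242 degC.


Q = m_dot * cp * delta_T
delta_T = 242 - 119 = 123 K
Q = 183 * 2.12 * 123
= 387.96 * 123
= 47719.08 kW

47719.08 kW


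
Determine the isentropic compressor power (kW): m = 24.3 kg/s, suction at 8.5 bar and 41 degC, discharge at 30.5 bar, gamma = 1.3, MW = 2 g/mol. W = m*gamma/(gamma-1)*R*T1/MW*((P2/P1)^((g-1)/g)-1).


Isentropic work: W = m*(gamma/(gamma-1))*(R*T1/MW)*((P2/P1)^((gamma-1)/gamma) - 1)
T1 = 41 + 273.15 = 314.15 K
Pressure ratio = 30.5 / 8.5 = 3.58824
Exponent = (1.3 - 1)/1.3 = 0.230769
(P2/P1)^exp - 1 = 3.58824^0.230769 - 1 = 0.342918
W = 24.3 * 1.3 / 0.3 * 8.314 * 314.15 / 2 * 0.342918 = 47160

47160 kW


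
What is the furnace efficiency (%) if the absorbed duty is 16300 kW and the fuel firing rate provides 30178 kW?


Furnace efficiency = Q_absorbed / Q_fuel * 100
= 16300 / 30178 * 100 = 54.01

54.01 %


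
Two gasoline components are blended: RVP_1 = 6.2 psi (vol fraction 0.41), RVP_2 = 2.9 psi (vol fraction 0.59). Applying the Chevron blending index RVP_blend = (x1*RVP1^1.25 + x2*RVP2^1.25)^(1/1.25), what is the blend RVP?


Chevron index: RVP_blend = (sum xi*RVPi^1.25)^(1/1.25)
RVP^1.25 terms: 0.41 * 6.2^1.25 + 0.59 * 2.9^1.25 = 6.24399
RVP_blend = 6.24399^(1/1.25) = 4.329

4.329 psi


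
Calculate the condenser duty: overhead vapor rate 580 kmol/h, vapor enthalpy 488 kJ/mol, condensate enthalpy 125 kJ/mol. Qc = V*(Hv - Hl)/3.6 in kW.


Qc = 580 * (488 - 125) / 3.6 = 580 * 363 / 3.6 = 58480

58480 kW


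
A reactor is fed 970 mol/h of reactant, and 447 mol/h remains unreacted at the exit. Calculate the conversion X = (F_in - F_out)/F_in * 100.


X = (F_in - F_out) / F_in * 100
Moles reacted = 970 - 447 = 523
X = 523 / 970 * 100
= 0.5392 * 100
= 53.92 %

53.92 %


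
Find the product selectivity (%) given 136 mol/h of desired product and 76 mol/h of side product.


Selectivity = desired / (desired + undesired) * 100
Total products = 136 + 76 = 212 mol/h
S = 136 / 212 * 100
= 0.6415 * 100
= 64.15 %

64.15 %


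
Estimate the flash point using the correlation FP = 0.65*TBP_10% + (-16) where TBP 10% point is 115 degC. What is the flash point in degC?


FP = 0.65 * 115 + (-16) = 58.75

58.75 degC


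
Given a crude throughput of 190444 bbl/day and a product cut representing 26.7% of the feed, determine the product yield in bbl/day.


Crude throughput = 190444 bbl/day
Fraction yield = 26.7%
yield = throughput * fraction / 100
yield = 190444 * 26.7 / 100 = 50848.548

50848.548 bbl/day


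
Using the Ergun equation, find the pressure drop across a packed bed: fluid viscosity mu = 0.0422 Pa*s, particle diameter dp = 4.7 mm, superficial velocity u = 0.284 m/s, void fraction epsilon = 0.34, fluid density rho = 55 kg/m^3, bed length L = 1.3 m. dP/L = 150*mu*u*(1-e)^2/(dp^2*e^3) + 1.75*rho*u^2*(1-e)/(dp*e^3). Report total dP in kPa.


dp = 4.7 mm = 0.0047 m
Viscous term = 150*0.0422*0.284*(1-0.34)^2 / (0.0047^2*0.34^3) = 901940
Inertial term = 1.75*55*0.284^2*(1-0.34) / (0.0047*0.34^3) = 27736.2
dP/L = 901940 + 27736.2 = 929676 Pa/m
dP = 929676 * 1.3 / 1000 = 1209 kPa

1209 kPa


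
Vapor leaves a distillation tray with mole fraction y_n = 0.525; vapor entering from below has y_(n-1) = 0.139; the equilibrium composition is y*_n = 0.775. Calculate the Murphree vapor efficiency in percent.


Murphree vapor efficiency: EMV = (y_n - y_(n-1)) / (y*_n - y_(n-1)) * 100
EMV = (0.525 - 0.139) / (0.775 - 0.139) * 100 = 0.386 / 0.636 * 100 = 60.69

60.69 %


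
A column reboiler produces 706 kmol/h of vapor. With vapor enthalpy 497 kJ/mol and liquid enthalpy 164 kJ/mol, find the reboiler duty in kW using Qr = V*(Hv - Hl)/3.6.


Qr = 706 * (497 - 164) / 3.6 = 706 * 333 / 3.6 = 65300

65300 kW


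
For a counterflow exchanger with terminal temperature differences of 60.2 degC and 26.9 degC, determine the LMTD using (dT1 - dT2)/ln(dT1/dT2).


LMTD = (dT1 - dT2) / ln(dT1/dT2)
= (60.2 - 26.9) / ln(60.2 / 26.9) = 33.3 / 0.805546 = 41.34

41.34 degC


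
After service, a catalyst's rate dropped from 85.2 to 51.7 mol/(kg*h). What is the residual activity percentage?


Activity (%) = (rate_used / rate_fresh) * 100
rate_used = 51.7, rate_fresh = 85.2
= (51.7 / 85.2) * 100
= 0.6068 * 100 = 60.68

60.68 %


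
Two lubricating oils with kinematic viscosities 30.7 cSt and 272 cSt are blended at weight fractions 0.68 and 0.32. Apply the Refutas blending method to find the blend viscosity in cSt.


Refutas method: VBN_i = 14.534*ln(ln(visc_i + 0.8)) + 10.975, blended linearly by mass fraction; since VBN is linear in VBI_i = ln(ln(visc_i + 0.8)) and the fractions sum to 1, blend VBI directly: visc = exp(exp(VBI_blend)) - 0.8
VBI_1 = ln(ln(30.7 + 0.8)) = 1.23837
VBI_2 = ln(ln(272 + 0.8)) = 1.72433
VBI_blend = 0.68 * 1.23837 + 0.32 * 1.72433 = 1.39388
visc_blend = exp(exp(1.39388)) - 0.8 = 55.49

55.49 cSt


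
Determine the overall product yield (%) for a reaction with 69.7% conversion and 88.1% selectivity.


Overall yield = conversion (%) * selectivity (%) / 100
Conversion = 69.7%, Selectivity = 88.1%
Y = 69.7 * 88.1 / 100
= 61.4057 %

61.4057 %


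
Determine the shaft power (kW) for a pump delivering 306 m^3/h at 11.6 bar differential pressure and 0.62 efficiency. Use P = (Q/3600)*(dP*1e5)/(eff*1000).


Q = 306 / 3600 = 0.085 m^3/s
P = 0.085 * (11.6 * 1e5) / 0.62 / 1000 = 159.0

159.0 kW


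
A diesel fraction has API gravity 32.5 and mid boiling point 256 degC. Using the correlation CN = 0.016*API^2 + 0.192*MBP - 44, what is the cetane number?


CN = 0.016 * 32.5^2 + 0.192 * 256 - 44
CN = 16.9 + 49.152 - 44 = 22.052

22.052


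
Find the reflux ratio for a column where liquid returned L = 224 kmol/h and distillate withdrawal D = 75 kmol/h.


Reflux ratio definition: R = L / D (liquid returned / distillate withdrawn)
L = 224 kmol/h, D = 75 kmol/h
R = 224 / 75 = 2.987

2.987


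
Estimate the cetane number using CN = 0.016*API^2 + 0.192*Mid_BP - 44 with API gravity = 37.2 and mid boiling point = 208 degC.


CN = 0.016 * 37.2^2 + 0.192 * 208 - 44
CN = 22.14144 + 39.936 - 44 = 18.07744

18.07744


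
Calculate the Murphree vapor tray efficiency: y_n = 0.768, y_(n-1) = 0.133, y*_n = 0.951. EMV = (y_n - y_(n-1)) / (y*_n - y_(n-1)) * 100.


Murphree vapor efficiency: EMV = (y_n - y_(n-1)) / (y*_n - y_(n-1)) * 100
EMV = (0.768 - 0.133) / (0.951 - 0.133) * 100 = 0.635 / 0.818 * 100 = 77.63

77.63 %


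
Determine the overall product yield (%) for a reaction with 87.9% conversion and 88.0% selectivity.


Overall yield = conversion (%) * selectivity (%) / 100
Conversion = 87.9%, Selectivity = 88.0%
Y = 87.9 * 88.0 / 100
= 77.352 %

77.352 %


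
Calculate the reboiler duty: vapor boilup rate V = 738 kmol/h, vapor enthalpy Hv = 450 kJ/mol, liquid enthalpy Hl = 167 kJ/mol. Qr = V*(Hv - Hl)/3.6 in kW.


Qr = 738 * (450 - 167) / 3.6 = 738 * 283 / 3.6 = 58020

58020 kW


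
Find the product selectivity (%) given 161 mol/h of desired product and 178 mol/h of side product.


Selectivity = desired / (desired + undesired) * 100
Total products = 161 + 178 = 339 mol/h
S = 161 / 339 * 100
= 0.4749 * 100
= 47.49 %

47.49 %


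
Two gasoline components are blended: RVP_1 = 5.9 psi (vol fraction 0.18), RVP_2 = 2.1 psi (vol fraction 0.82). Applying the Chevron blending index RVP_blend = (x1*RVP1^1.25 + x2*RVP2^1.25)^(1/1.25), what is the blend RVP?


Chevron index: RVP_blend = (sum xi*RVPi^1.25)^(1/1.25)
RVP^1.25 terms: 0.18 * 5.9^1.25 + 0.82 * 2.1^1.25 = 3.7281
RVP_blend = 3.7281^(1/1.25) = 2.865

2.865 psi


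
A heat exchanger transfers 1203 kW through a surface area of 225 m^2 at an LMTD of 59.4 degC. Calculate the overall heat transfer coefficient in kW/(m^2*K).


From Q = U*A*LMTD, U = Q / (A * LMTD)
U = 1203 / (225 * 59.4) = 1203 / 13365 = 0.09001

0.09001 kW/(m^2*K)


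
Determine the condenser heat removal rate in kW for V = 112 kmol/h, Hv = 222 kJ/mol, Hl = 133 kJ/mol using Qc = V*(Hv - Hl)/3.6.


Qc = 112 * (222 - 133) / 3.6 = 112 * 89 / 3.6 = 2769

2769 kW


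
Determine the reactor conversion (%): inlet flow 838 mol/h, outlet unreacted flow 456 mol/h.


X = (F_in - F_out) / F_in * 100
Moles reacted = 838 - 456 = 382
X = 382 / 838 * 100
= 0.4558 * 100
= 45.58 %

45.58 %


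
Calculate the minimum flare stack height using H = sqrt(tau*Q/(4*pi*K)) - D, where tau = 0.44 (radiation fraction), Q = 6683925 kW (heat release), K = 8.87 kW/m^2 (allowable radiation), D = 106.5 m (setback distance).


tau*Q/(4*pi*K) = 0.44 * 6683925 / (4 * pi * 8.87) = 26384.6
sqrt(26384.6) = 162.433
H = 162.433 - 106.5 = 55.93

55.93 m


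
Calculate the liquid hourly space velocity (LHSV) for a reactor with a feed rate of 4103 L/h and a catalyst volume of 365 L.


LHSV = volumetric feed rate / catalyst volume
= 4103 L/h / 365 L
= 11.24 h^-1

11.24 h^-1


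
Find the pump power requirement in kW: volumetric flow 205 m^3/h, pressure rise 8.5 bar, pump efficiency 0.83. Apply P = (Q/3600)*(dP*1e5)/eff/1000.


Q = 205 / 3600 = 0.0569444 m^3/s
P = 0.0569444 * (8.5 * 1e5) / 0.83 / 1000 = 58.32

58.32 kW


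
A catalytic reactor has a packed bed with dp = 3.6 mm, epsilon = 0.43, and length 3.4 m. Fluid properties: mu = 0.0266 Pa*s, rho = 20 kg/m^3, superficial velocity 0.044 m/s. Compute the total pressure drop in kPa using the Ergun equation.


dp = 3.6 mm = 0.0036 m
Viscous term = 150*0.0266*0.044*(1-0.43)^2 / (0.0036^2*0.43^3) = 55356
Inertial term = 1.75*20*0.044^2*(1-0.43) / (0.0036*0.43^3) = 134.94
dP/L = 55356 + 134.94 = 55490.9 Pa/m
dP = 55490.9 * 3.4 / 1000 = 188.7 kPa

188.7 kPa


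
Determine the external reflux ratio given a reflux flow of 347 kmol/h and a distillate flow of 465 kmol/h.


Reflux ratio definition: R = L / D (liquid returned / distillate withdrawn)
L = 347 kmol/h, D = 465 kmol/h
R = 347 / 465 = 0.7462

0.7462


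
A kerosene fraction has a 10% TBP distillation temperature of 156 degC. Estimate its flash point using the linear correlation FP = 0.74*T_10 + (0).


FP = 0.74 * 156 + (0) = 115.44

115.44 degC


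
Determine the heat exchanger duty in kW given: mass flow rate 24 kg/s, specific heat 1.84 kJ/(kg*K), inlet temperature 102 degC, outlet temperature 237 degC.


Q = m_dot * cp * delta_T
delta_T = 237 - 102 = 135 K
Q = 24 * 1.84 * 135
= 44.16 * 135
= 5961.6 kW

5961.6 kW


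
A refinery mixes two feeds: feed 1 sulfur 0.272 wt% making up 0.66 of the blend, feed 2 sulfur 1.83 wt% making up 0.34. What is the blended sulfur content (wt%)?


Linear sulfur blending: S_blend = x1*S1 + x2*S2
Contribution 1: 0.66 * 0.272 = 0.17952 wt%
Contribution 2: 0.34 * 1.83 = 0.6222 wt%
S_blend = 0.17952 + 0.6222 = 0.80172

0.80172 wt%


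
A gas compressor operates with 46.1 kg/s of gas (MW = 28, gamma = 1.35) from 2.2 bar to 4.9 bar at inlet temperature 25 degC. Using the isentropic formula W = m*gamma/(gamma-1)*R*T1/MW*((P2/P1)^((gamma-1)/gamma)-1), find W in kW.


Isentropic work: W = m*(gamma/(gamma-1))*(R*T1/MW)*((P2/P1)^((gamma-1)/gamma) - 1)
T1 = 25 + 273.15 = 298.15 K
Pressure ratio = 4.9 / 2.2 = 2.22727
Exponent = (1.35 - 1)/1.35 = 0.259259
(P2/P1)^exp - 1 = 2.22727^0.259259 - 1 = 0.230731
W = 46.1 * 1.35 / 0.35 * 8.314 * 298.15 / 28 * 0.230731 = 3632

3632 kW


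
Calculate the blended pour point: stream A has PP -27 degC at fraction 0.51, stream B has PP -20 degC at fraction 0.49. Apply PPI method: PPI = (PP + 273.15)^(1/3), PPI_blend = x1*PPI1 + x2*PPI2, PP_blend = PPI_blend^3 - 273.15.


PPI_1 = (-27 + 273.15)^(1/3) = 6.2671
PPI_2 = (-20 + 273.15)^(1/3) = 6.325953
PPI_blend = 0.51 * 6.2671 + 0.49 * 6.325953 = 6.295938
PP_blend = 6.295938^3 - 273.15 = 249.5636 - 273.15 = -23.59

-23.59 degC


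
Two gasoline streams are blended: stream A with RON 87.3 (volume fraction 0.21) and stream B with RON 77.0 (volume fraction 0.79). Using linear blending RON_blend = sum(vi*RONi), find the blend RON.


Linear blending: RON_blend = sum(vi * RONi)
Contribution 1: 0.21 * 87.3 = 18.333
Contribution 2: 0.79 * 77.0 = 60.83
RON_blend = 18.333 + 60.83 = 79.163

79.163


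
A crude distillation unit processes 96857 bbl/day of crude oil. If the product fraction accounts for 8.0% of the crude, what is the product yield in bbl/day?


Crude throughput = 96857 bbl/day
Fraction yield = 8.0%
yield = throughput * fraction / 100
yield = 96857 * 8.0 / 100 = 7748.56

7748.56 bbl/day


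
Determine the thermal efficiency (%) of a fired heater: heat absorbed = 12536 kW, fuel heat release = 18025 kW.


Furnace efficiency = Q_absorbed / Q_fuel * 100
= 12536 / 18025 * 100 = 69.55

69.55 %


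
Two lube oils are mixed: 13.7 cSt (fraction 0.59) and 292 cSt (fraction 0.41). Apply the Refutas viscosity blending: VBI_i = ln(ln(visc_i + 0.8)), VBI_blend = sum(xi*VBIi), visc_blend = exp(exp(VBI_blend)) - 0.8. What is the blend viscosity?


Refutas method: VBN_i = 14.534*ln(ln(visc_i + 0.8)) + 10.975, blended linearly by mass fraction; since VBN is linear in VBI_i = ln(ln(visc_i + 0.8)) and the fractions sum to 1, blend VBI directly: visc = exp(exp(VBI_blend)) - 0.8
VBI_1 = ln(ln(13.7 + 0.8)) = 0.983631
VBI_2 = ln(ln(292 + 0.8)) = 1.73686
VBI_blend = 0.59 * 0.983631 + 0.41 * 1.73686 = 1.29245
visc_blend = exp(exp(1.29245)) - 0.8 = 37.36

37.36 cSt


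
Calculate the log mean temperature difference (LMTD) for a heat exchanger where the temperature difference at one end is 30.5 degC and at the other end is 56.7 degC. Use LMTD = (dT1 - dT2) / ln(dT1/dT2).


LMTD = (dT1 - dT2) / ln(dT1/dT2)
= (30.5 - 56.7) / ln(30.5 / 56.7) = -26.2 / -0.620048 = 42.25

42.25 degC


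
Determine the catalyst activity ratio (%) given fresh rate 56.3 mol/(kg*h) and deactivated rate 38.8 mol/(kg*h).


Activity (%) = (rate_used / rate_fresh) * 100
rate_used = 38.8, rate_fresh = 56.3
= (38.8 / 56.3) * 100
= 0.6892 * 100 = 68.92

68.92 %


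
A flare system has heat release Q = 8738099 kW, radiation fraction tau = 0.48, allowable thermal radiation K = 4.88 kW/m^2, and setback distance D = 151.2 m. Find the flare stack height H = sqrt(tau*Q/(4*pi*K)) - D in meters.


tau*Q/(4*pi*K) = 0.48 * 8738099 / (4 * pi * 4.88) = 68395.7
sqrt(68395.7) = 261.526
H = 261.526 - 151.2 = 110.3

110.3 m


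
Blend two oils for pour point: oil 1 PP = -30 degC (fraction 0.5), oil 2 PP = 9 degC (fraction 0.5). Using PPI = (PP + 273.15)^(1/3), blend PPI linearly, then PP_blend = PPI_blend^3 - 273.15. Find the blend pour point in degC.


PPI_1 = (-30 + 273.15)^(1/3) = 6.241535
PPI_2 = (9 + 273.15)^(1/3) = 6.558835
PPI_blend = 0.5 * 6.241535 + 0.5 * 6.558835 = 6.400185
PP_blend = 6.400185^3 - 273.15 = 262.1667 - 273.15 = -10.98

-10.98 degC


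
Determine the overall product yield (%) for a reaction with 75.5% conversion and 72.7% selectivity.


Overall yield = conversion (%) * selectivity (%) / 100
Conversion = 75.5%, Selectivity = 72.7%
Y = 75.5 * 72.7 / 100
= 54.8885 %

54.8885 %


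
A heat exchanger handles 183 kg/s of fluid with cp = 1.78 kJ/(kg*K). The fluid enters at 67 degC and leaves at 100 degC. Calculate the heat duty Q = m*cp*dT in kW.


Q = m_dot * cp * delta_T
delta_T = 100 - 67 = 33 K
Q = 183 * 1.78 * 33
= 325.74 * 33
= 10749.42 kW

10749.42 kW


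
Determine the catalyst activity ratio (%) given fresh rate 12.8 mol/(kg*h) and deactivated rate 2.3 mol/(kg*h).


Activity (%) = (rate_used / rate_fresh) * 100
rate_used = 2.3, rate_fresh = 12.8
= (2.3 / 12.8) * 100
= 0.1797 * 100 = 17.97

17.97 %


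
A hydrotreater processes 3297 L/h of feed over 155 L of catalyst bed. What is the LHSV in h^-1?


LHSV = volumetric feed rate / catalyst volume
= 3297 L/h / 155 L
= 21.27 h^-1

21.27 h^-1


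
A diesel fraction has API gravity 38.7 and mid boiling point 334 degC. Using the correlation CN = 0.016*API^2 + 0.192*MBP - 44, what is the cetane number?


CN = 0.016 * 38.7^2 + 0.192 * 334 - 44
CN = 23.96304 + 64.128 - 44 = 44.09104

44.09104


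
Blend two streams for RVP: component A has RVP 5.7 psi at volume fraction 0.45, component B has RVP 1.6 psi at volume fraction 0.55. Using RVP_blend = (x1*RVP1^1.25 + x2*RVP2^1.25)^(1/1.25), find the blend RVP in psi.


Chevron index: RVP_blend = (sum xi*RVPi^1.25)^(1/1.25)
RVP^1.25 terms: 0.45 * 5.7^1.25 + 0.55 * 1.6^1.25 = 4.95301
RVP_blend = 4.95301^(1/1.25) = 3.597

3.597 psi


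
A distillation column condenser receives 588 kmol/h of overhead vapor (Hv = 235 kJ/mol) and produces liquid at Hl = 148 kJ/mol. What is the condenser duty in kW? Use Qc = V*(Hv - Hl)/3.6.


Qc = 588 * (235 - 148) / 3.6 = 588 * 87 / 3.6 = 14210

14210 kW


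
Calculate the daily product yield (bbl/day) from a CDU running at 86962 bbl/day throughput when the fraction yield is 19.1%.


Crude throughput = 86962 bbl/day
Fraction yield = 19.1%
yield = throughput * fraction / 100
yield = 86962 * 19.1 / 100 = 16609.742

16609.742 bbl/day


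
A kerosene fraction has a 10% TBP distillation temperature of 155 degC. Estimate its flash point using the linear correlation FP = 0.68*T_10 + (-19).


FP = 0.68 * 155 + (-19) = 86.4

86.4 degC


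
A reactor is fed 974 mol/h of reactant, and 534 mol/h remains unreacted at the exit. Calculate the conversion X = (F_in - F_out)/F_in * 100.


X = (F_in - F_out) / F_in * 100
Moles reacted = 974 - 534 = 440
X = 440 / 974 * 100
= 0.4517 * 100
= 45.17 %

45.17 %


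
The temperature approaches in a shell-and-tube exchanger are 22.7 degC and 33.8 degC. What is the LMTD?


LMTD = (dT1 - dT2) / ln(dT1/dT2)
= (22.7 - 33.8) / ln(22.7 / 33.8) = -11.1 / -0.398096 = 27.88

27.88 degC


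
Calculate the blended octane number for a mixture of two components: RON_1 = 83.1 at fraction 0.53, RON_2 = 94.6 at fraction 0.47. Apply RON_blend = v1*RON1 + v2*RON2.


Linear blending: RON_blend = sum(vi * RONi)
Contribution 1: 0.53 * 83.1 = 44.043
Contribution 2: 0.47 * 94.6 = 44.462
RON_blend = 44.043 + 44.462 = 88.505

88.505


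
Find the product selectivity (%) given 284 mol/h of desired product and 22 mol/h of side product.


Selectivity = desired / (desired + undesired) * 100
Total products = 284 + 22 = 306 mol/h
S = 284 / 306 * 100
= 0.9281 * 100
= 92.81 %

92.81 %


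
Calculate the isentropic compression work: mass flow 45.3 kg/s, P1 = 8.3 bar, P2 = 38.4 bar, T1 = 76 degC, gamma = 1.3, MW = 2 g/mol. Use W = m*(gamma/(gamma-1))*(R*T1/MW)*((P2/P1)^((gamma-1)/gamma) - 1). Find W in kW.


Isentropic work: W = m*(gamma/(gamma-1))*(R*T1/MW)*((P2/P1)^((gamma-1)/gamma) - 1)
T1 = 76 + 273.15 = 349.15 K
Pressure ratio = 38.4 / 8.3 = 4.62651
Exponent = (1.3 - 1)/1.3 = 0.230769
(P2/P1)^exp - 1 = 4.62651^0.230769 - 1 = 0.424032
W = 45.3 * 1.3 / 0.3 * 8.314 * 349.15 / 2 * 0.424032 = 120800

120800 kW
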